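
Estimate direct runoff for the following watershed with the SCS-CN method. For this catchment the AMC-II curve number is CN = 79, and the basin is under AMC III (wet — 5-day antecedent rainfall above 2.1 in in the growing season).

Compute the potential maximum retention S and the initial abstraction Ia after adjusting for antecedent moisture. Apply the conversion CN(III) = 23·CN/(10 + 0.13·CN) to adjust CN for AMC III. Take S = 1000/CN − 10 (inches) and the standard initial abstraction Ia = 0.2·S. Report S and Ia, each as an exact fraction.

CN(III) from CN(II)=79: (23·79)/(10 + 0.13·79) = 181700/2027 ≈ 89.640
Max retention: S = 1000/(181700/2027) − 10 = 2100/1817 in (≈ 1.156 in)
Ia = 0.2S: 0.2·1.156 = 0.231 in (exactly 420/1817)

S = 2100/1817 in ≈ 1.156 in; Ia = 420/1817 in ≈ 0.231 in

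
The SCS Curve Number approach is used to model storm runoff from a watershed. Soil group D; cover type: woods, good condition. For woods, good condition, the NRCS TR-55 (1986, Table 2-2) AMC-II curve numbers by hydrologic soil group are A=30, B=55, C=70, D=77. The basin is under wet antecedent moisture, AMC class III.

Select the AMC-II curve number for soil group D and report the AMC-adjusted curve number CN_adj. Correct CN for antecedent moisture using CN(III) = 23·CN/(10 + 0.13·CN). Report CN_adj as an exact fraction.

CN_adj = 7700/87 ≈ 88.506

NRCS table: woods, good condition, soil group D → CN(II) = 77
Wet (AMC III): CN(III) = 23·77/(10 + 0.13·77) = 1771/(2001/100) = 7700/87 ≈ 88.506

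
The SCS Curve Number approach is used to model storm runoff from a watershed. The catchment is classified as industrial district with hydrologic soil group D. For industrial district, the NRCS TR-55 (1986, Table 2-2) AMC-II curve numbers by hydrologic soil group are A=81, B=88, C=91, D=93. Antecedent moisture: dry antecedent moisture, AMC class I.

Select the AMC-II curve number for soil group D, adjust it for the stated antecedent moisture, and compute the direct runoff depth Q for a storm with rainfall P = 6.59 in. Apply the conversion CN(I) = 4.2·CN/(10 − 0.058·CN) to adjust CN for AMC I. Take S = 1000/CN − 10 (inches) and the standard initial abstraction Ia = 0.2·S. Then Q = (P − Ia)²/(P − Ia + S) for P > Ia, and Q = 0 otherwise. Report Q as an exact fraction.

NRCS table: industrial district, soil group D → CN(II) = 93
Adjust CN=93 to AMC I: 4.2·93/(10 − 0.058·93) → (1953/5) ÷ (2303/500) = 27900/329 ≈ 84.802
S = 1000/(27900/329) − 10 = 500/279 in ≈ 1.792 in
Ia = 0.2S: 0.2·1.792 = 0.358 in (exactly 100/279)
Excess rainfall: 6.590 − 0.358 = 6.232 in; P > Ia so Q > 0
Q: (173861/27900)² ÷ (223861/27900) = 30227647321/6245721900 in (≈ 4.840 in)

Q = 30227647321/6245721900 in ≈ 4.840 in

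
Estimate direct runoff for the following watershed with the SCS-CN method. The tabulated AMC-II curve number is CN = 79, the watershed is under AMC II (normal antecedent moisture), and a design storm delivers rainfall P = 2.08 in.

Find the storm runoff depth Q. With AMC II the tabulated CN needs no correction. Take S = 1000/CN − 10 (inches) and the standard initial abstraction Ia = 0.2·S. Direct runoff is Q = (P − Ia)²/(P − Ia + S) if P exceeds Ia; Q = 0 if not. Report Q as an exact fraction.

Q = 2337841/4102075 in ≈ 0.570 in

AMC II — tabulated CN = 79 applies directly.
S = 1000/79 − 10 = 210/79 in ≈ 2.658 in
Ia = 0.2S: 0.2·2.658 = 0.532 in (exactly 42/79)
P − Ia = 2.080 − 0.532 = 3058/1975 ≈ 1.548 in (> 0, runoff occurs)
Q = (3058/1975)²/((3058/1975) + 210/79) = (9351364/3900625)/(8308/1975) = 2337841/4102075 in ≈ 0.570 in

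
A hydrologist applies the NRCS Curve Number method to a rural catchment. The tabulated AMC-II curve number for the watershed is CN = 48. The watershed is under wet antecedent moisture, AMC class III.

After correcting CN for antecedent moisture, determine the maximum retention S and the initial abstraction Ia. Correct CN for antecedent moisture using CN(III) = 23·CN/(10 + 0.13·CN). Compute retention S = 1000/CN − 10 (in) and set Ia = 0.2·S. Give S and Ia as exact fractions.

S = 325/69 in ≈ 4.710 in; Ia = 65/69 in ≈ 0.942 in

Wet (AMC III): CN(III) = 23·48/(10 + 0.13·48) = 1104/(406/25) = 13800/203 ≈ 67.980
Max retention: S = 1000/(13800/203) − 10 = 325/69 in (≈ 4.710 in)
Ia = 0.2S: 0.2·4.710 = 0.942 in (exactly 65/69)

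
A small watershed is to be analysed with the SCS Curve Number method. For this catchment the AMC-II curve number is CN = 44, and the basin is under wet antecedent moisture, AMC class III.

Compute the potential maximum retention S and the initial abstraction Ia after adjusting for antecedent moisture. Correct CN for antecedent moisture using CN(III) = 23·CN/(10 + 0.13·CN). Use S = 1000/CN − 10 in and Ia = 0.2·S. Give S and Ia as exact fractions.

Adjust CN=44 to AMC III: 23·44/(10 + 0.13·44) → 1012 ÷ (393/25) = 25300/393 ≈ 64.377
S = 1000/(25300/393) − 10 = 1400/253 in ≈ 5.534 in
Ia = 0.2S: 0.2·5.534 = 1.107 in (exactly 280/253)

S = 1400/253 in ≈ 5.534 in; Ia = 280/253 in ≈ 1.107 in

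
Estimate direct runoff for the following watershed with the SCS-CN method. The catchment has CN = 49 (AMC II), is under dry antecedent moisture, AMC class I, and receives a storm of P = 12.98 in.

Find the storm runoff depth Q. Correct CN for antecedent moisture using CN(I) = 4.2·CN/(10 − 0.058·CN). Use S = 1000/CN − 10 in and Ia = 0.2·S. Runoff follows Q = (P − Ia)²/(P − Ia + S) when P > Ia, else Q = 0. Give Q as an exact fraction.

Q = 18935686449/9648710050 in ≈ 1.963 in

Adjust CN=49 to AMC I: 4.2·49/(10 − 0.058·49) → (1029/5) ÷ (3579/500) = 34300/1193 ≈ 28.751
S = 1000/(34300/1193) − 10 = 8500/343 in ≈ 24.781 in
Initial abstraction Ia = S/5 = (8500/343)/5 = 1700/343 ≈ 4.956 in
Excess rainfall: 12.980 − 4.956 = 8.024 in; P > Ia so Q > 0
Runoff Q = (P−Ia)²/(P−Ia+S) = (8.024)²/(8.024+24.781) = 18935686449/9648710050 ≈ 1.963 in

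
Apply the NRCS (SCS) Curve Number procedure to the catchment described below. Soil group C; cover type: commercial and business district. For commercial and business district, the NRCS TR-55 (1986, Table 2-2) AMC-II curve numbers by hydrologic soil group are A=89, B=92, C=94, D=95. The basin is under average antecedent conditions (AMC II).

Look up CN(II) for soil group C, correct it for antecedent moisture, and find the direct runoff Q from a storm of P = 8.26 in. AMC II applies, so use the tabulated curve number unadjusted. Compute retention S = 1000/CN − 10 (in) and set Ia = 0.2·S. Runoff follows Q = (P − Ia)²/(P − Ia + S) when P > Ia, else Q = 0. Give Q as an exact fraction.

Q = 365230321/48435850 in ≈ 7.540 in

NRCS table: commercial and business district, soil group C → CN(II) = 94
CN(II) = 94; AMC II needs no correction.
Max retention: S = 1000/94 − 10 = 30/47 in (≈ 0.638 in)
Ia = 0.2S: 0.2·0.638 = 0.128 in (exactly 6/47)
P − Ia = 8.260 − 0.128 = 19111/2350 ≈ 8.132 in (> 0, runoff occurs)
Runoff Q = (P−Ia)²/(P−Ia+S) = (8.132)²/(8.132+0.638) = 365230321/48435850 ≈ 7.540 in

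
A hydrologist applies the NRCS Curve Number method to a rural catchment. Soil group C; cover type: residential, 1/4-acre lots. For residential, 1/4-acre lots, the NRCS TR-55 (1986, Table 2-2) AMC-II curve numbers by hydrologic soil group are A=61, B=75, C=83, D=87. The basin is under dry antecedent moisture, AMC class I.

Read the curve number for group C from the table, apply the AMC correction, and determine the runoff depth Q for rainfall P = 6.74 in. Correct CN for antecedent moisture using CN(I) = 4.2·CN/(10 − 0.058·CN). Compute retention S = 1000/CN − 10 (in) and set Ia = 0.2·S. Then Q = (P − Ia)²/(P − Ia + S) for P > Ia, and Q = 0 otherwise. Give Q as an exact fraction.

NRCS table: residential, 1/4-acre lots, soil group C → CN(II) = 83
CN(I) from CN(II)=83: (4.2·83)/(10 − 0.058·83) = 174300/2593 ≈ 67.219
S = 1000/(174300/2593) − 10 = 8500/1743 in ≈ 4.877 in
Initial abstraction Ia = S/5 = (8500/1743)/5 = 1700/1743 ≈ 0.975 in
Since P=6.740 > Ia=0.975: effective rainfall P−Ia = 502391/87150 in
Q = (502391/87150)²/((502391/87150) + 8500/1743) = (252396716881/7595122500)/(927391/87150) = 252396716881/80822125650 in ≈ 3.123 in

Q = 252396716881/80822125650 in ≈ 3.123 in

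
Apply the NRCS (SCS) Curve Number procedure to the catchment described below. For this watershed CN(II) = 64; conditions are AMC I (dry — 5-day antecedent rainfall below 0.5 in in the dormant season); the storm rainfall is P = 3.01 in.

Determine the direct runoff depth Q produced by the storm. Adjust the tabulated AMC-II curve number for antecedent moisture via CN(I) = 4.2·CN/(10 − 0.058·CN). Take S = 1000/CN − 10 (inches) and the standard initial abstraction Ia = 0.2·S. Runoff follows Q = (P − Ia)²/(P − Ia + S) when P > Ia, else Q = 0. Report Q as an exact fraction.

Q = 13456/1681225 in ≈ 0.008 in

Dry (AMC I): CN(I) = 4.2·64/(10 − 0.058·64) = (1344/5)/(786/125) = 5600/131 ≈ 42.748
Max retention: S = 1000/(5600/131) − 10 = 375/28 in (≈ 13.393 in)
Ia = 0.2·(375/28) = 75/28 in ≈ 2.679 in
P − Ia = 3.010 − 2.679 = 58/175 ≈ 0.331 in (> 0, runoff occurs)
Q: (58/175)² ÷ (9607/700) = 13456/1681225 in (≈ 0.008 in)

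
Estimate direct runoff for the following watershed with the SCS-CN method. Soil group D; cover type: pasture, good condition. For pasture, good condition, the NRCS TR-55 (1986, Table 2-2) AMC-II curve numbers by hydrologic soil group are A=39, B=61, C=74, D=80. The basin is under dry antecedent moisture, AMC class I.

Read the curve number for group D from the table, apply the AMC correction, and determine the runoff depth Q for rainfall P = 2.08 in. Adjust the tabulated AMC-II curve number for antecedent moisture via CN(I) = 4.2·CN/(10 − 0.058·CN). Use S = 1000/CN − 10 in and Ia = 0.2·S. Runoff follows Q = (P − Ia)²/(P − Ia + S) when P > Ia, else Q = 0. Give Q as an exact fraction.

Q = 218089/1885800 in ≈ 0.116 in

NRCS table: pasture, good condition, soil group D → CN(II) = 80
Adjust CN=80 to AMC I: 4.2·80/(10 − 0.058·80) → 336 ÷ (134/25) = 4200/67 ≈ 62.687
Max retention: S = 1000/(4200/67) − 10 = 125/21 in (≈ 5.952 in)
Initial abstraction Ia = S/5 = (125/21)/5 = 25/21 ≈ 1.190 in
Excess rainfall: 2.080 − 1.190 = 0.890 in; P > Ia so Q > 0
Runoff Q = (P−Ia)²/(P−Ia+S) = (0.890)²/(0.890+5.952) = 218089/1885800 ≈ 0.116 in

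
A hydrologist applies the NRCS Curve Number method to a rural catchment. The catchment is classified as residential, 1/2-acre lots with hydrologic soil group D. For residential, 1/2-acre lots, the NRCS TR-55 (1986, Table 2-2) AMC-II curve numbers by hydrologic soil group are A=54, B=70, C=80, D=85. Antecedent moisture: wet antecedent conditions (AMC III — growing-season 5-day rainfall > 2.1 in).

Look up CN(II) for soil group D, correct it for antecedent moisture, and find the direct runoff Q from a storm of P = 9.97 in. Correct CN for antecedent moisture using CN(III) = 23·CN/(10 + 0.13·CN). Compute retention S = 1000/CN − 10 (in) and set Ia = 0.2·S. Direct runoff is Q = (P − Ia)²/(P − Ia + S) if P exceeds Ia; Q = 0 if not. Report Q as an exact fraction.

Q = 147323165929/16180635700 in ≈ 9.105 in

NRCS table: residential, 1/2-acre lots, soil group D → CN(II) = 85
CN(III) from CN(II)=85: (23·85)/(10 + 0.13·85) = 39100/421 ≈ 92.874
Max retention: S = 1000/(39100/421) − 10 = 300/391 in (≈ 0.767 in)
Initial abstraction Ia = S/5 = (300/391)/5 = 60/391 ≈ 0.153 in
Excess rainfall: 9.970 − 0.153 = 9.817 in; P > Ia so Q > 0
Q: (383827/39100)² ÷ (413827/39100) = 147323165929/16180635700 in (≈ 9.105 in)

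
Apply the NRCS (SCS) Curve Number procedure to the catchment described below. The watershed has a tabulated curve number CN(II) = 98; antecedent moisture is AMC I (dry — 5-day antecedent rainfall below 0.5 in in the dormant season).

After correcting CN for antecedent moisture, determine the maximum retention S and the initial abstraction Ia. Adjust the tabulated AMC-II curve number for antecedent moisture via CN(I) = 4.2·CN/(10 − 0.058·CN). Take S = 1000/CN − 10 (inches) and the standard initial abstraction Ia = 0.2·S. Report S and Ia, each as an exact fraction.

Adjust CN=98 to AMC I: 4.2·98/(10 − 0.058·98) → (2058/5) ÷ (1079/250) = 102900/1079 ≈ 95.366
S = 1000/(102900/1079) − 10 = 500/1029 in ≈ 0.486 in
Ia = 0.2S: 0.2·0.486 = 0.097 in (exactly 100/1029)

S = 500/1029 in ≈ 0.486 in; Ia = 100/1029 in ≈ 0.097 in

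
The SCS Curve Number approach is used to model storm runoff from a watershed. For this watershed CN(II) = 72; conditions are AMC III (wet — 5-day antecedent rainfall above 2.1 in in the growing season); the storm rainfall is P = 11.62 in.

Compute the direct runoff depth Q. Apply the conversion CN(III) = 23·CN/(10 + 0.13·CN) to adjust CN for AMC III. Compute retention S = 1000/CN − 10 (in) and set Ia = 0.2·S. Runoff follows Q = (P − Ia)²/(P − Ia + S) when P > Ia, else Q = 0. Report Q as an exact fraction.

Wet (AMC III): CN(III) = 23·72/(10 + 0.13·72) = 1656/(484/25) = 10350/121 ≈ 85.537
Retention S: 1000/CN − 10 with CN=85.537 → S = 350/207 ≈ 1.691 in
Ia = 0.2S: 0.2·1.691 = 0.338 in (exactly 70/207)
P − Ia = 11.620 − 0.338 = 116767/10350 ≈ 11.282 in (> 0, runoff occurs)
Q = (116767/10350)²/((116767/10350) + 350/207) = (13634532289/107122500)/(134267/10350) = 1947790327/198523350 in ≈ 9.811 in

Q = 1947790327/198523350 in ≈ 9.811 in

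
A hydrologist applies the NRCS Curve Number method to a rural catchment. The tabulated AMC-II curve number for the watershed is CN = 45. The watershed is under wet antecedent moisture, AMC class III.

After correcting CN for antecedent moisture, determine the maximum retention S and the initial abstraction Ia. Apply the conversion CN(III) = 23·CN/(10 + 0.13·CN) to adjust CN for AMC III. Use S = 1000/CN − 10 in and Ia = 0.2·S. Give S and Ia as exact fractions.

S = 1100/207 in ≈ 5.314 in; Ia = 220/207 in ≈ 1.063 in

CN(III) from CN(II)=45: (23·45)/(10 + 0.13·45) = 20700/317 ≈ 65.300
Retention S: 1000/CN − 10 with CN=65.300 → S = 1100/207 ≈ 5.314 in
Initial abstraction Ia = S/5 = (1100/207)/5 = 220/207 ≈ 1.063 in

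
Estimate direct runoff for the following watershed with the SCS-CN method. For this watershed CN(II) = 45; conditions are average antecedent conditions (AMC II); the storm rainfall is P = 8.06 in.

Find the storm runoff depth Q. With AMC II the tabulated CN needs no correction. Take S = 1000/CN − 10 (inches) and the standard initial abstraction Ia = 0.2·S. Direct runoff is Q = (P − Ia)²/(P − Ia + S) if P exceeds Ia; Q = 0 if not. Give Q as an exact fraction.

CN(II) = 45; AMC II needs no correction.
S = 1000/45 − 10 = 110/9 in ≈ 12.222 in
Ia = 0.2·(110/9) = 22/9 in ≈ 2.444 in
Since P=8.060 > Ia=2.444: effective rainfall P−Ia = 2527/450 in
Q = (2527/450)²/((2527/450) + 110/9) = (6385729/202500)/(8027/450) = 6385729/3612150 in ≈ 1.768 in

Q = 6385729/3612150 in ≈ 1.768 in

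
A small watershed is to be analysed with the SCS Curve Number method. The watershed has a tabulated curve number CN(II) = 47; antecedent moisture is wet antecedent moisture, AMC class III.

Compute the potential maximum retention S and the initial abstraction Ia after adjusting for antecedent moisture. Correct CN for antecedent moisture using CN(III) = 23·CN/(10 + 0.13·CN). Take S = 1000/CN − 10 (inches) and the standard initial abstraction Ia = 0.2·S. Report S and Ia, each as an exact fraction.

S = 5300/1081 in ≈ 4.903 in; Ia = 1060/1081 in ≈ 0.981 in

Wet (AMC III): CN(III) = 23·47/(10 + 0.13·47) = 1081/(1611/100) = 108100/1611 ≈ 67.101
S = 1000/(108100/1611) − 10 = 5300/1081 in ≈ 4.903 in
Ia = 0.2·(5300/1081) = 1060/1081 in ≈ 0.981 in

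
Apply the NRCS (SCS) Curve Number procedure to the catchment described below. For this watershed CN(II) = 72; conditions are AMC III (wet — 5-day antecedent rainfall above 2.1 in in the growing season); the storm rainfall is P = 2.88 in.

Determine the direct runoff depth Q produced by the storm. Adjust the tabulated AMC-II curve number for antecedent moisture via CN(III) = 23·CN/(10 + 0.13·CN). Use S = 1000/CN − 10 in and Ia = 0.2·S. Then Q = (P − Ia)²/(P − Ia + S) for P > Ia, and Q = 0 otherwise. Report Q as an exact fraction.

Q = 43256929/28338300 in ≈ 1.526 in

Adjust CN=72 to AMC III: 23·72/(10 + 0.13·72) → 1656 ÷ (484/25) = 10350/121 ≈ 85.537
Max retention: S = 1000/(10350/121) − 10 = 350/207 in (≈ 1.691 in)
Initial abstraction Ia = S/5 = (350/207)/5 = 70/207 ≈ 0.338 in
P − Ia = 2.880 − 0.338 = 13154/5175 ≈ 2.542 in (> 0, runoff occurs)
Q: (13154/5175)² ÷ (21904/5175) = 43256929/28338300 in (≈ 1.526 in)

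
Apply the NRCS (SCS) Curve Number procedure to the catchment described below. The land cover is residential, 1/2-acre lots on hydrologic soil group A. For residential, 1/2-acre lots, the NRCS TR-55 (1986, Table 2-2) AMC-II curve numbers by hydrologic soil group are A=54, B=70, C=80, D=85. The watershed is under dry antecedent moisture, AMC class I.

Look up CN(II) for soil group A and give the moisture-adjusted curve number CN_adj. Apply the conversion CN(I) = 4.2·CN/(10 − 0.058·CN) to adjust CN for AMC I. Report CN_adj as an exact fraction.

CN_adj = 56700/1717 ≈ 33.023

NRCS table: residential, 1/2-acre lots, soil group A → CN(II) = 54
Adjust CN=54 to AMC I: 4.2·54/(10 − 0.058·54) → (1134/5) ÷ (1717/250) = 56700/1717 ≈ 33.023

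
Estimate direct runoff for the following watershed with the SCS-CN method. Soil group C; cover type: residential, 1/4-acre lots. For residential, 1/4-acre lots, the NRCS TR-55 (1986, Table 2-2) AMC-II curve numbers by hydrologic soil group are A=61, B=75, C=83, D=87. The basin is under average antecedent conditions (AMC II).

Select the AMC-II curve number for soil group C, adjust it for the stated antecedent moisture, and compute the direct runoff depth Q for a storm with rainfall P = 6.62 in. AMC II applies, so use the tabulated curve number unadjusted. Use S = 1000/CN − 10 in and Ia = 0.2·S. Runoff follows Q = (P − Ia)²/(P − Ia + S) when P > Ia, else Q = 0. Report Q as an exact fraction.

Q = 664247529/142232950 in ≈ 4.670 in

NRCS table: residential, 1/4-acre lots, soil group C → CN(II) = 83
Average conditions: CN = 83 (no AMC adjustment).
Retention S: 1000/CN − 10 with CN=83.000 → S = 170/83 ≈ 2.048 in
Ia = 0.2S: 0.2·2.048 = 0.410 in (exactly 34/83)
Excess rainfall: 6.620 − 0.410 = 6.210 in; P > Ia so Q > 0
Q = (25773/4150)²/((25773/4150) + 170/83) = (664247529/17222500)/(34273/4150) = 664247529/142232950 in ≈ 4.670 in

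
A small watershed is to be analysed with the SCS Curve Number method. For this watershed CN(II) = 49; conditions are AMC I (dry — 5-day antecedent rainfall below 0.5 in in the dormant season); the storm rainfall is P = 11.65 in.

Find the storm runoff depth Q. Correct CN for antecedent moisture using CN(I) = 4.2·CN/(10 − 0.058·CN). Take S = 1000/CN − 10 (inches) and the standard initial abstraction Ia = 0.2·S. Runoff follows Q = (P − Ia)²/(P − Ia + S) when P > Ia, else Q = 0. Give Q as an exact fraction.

Q = 2108554561/1481204340 in ≈ 1.424 in

Adjust CN=49 to AMC I: 4.2·49/(10 − 0.058·49) → (1029/5) ÷ (3579/500) = 34300/1193 ≈ 28.751
Max retention: S = 1000/(34300/1193) − 10 = 8500/343 in (≈ 24.781 in)
Ia = 0.2·(8500/343) = 1700/343 in ≈ 4.956 in
Since P=11.650 > Ia=4.956: effective rainfall P−Ia = 45919/6860 in
Runoff Q = (P−Ia)²/(P−Ia+S) = (6.694)²/(6.694+24.781) = 2108554561/1481204340 ≈ 1.424 in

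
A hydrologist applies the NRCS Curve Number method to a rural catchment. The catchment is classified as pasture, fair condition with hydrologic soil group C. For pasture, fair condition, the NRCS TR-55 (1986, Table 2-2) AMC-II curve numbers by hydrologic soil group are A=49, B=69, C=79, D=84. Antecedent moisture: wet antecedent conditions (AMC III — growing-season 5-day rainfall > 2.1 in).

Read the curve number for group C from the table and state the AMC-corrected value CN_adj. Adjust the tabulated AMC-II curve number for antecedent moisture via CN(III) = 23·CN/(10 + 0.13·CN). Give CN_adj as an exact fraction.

CN_adj = 181700/2027 ≈ 89.640

NRCS table: pasture, fair condition, soil group C → CN(II) = 79
Adjust CN=79 to AMC III: 23·79/(10 + 0.13·79) → 1817 ÷ (2027/100) = 181700/2027 ≈ 89.640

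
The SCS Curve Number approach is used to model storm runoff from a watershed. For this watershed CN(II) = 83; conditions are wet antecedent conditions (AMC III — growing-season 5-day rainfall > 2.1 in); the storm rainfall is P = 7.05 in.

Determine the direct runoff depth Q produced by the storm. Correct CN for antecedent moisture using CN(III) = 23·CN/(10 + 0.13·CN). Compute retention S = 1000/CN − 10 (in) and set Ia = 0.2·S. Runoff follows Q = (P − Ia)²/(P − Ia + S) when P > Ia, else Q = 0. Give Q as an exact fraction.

CN(III) from CN(II)=83: (23·83)/(10 + 0.13·83) = 190900/2079 ≈ 91.823
Max retention: S = 1000/(190900/2079) − 10 = 1700/1909 in (≈ 0.891 in)
Initial abstraction Ia = S/5 = (1700/1909)/5 = 340/1909 ≈ 0.178 in
Since P=7.050 > Ia=0.178: effective rainfall P−Ia = 262369/38180 in
Q: (262369/38180)² ÷ (296369/38180) = 68837492161/11315368420 in (≈ 6.084 in)

Q = 68837492161/11315368420 in ≈ 6.084 in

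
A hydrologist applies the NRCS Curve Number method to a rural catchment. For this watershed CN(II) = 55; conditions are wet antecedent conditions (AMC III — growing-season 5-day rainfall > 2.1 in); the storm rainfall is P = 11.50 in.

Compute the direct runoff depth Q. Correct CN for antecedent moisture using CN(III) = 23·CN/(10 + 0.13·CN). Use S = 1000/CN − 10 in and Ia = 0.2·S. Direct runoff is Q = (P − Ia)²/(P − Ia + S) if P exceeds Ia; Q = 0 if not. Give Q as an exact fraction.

Adjust CN=55 to AMC III: 23·55/(10 + 0.13·55) → 1265 ÷ (343/20) = 25300/343 ≈ 73.761
Max retention: S = 1000/(25300/343) − 10 = 900/253 in (≈ 3.557 in)
Initial abstraction Ia = S/5 = (900/253)/5 = 180/253 ≈ 0.711 in
Excess rainfall: 11.500 − 0.711 = 10.789 in; P > Ia so Q > 0
Q = (5459/506)²/((5459/506) + 900/253) = (29800681/256036)/(7259/506) = 29800681/3673054 in ≈ 8.113 in

Q = 29800681/3673054 in ≈ 8.113 in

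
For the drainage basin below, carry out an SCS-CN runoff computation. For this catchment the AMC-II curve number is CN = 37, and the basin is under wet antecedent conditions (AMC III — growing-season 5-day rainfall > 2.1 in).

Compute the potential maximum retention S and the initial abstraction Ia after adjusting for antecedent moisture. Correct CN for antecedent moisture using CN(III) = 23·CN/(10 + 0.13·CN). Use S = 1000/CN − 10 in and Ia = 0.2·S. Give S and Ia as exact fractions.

Wet (AMC III): CN(III) = 23·37/(10 + 0.13·37) = 851/(1481/100) = 85100/1481 ≈ 57.461
S = 1000/(85100/1481) − 10 = 6300/851 in ≈ 7.403 in
Initial abstraction Ia = S/5 = (6300/851)/5 = 1260/851 ≈ 1.481 in

S = 6300/851 in ≈ 7.403 in; Ia = 1260/851 in ≈ 1.481 in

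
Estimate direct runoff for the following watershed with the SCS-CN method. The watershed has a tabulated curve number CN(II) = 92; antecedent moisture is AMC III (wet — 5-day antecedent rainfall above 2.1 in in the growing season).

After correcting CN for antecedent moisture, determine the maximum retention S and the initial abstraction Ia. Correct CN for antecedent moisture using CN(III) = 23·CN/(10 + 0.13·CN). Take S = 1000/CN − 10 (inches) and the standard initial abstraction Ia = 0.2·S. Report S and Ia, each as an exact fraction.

S = 200/529 in ≈ 0.378 in; Ia = 40/529 in ≈ 0.076 in

Adjust CN=92 to AMC III: 23·92/(10 + 0.13·92) → 2116 ÷ (549/25) = 52900/549 ≈ 96.357
S = 1000/(52900/549) − 10 = 200/529 in ≈ 0.378 in
Initial abstraction Ia = S/5 = (200/529)/5 = 40/529 ≈ 0.076 in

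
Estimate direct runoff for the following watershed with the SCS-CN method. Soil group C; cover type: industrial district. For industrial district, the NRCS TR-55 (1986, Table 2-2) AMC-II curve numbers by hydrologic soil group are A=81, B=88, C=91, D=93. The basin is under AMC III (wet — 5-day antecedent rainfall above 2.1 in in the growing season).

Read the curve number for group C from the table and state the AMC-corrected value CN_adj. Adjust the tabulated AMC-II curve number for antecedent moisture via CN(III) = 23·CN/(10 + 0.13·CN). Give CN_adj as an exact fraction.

NRCS table: industrial district, soil group C → CN(II) = 91
CN(III) from CN(II)=91: (23·91)/(10 + 0.13·91) = 209300/2183 ≈ 95.877

CN_adj = 209300/2183 ≈ 95.877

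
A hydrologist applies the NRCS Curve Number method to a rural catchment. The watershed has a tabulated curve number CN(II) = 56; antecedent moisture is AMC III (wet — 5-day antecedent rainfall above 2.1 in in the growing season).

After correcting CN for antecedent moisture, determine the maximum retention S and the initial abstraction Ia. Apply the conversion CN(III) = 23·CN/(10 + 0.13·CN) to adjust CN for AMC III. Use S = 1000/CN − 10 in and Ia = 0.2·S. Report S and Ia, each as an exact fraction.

S = 550/161 in ≈ 3.416 in; Ia = 110/161 in ≈ 0.683 in

Wet (AMC III): CN(III) = 23·56/(10 + 0.13·56) = 1288/(432/25) = 4025/54 ≈ 74.537
Retention S: 1000/CN − 10 with CN=74.537 → S = 550/161 ≈ 3.416 in
Ia = 0.2·(550/161) = 110/161 in ≈ 0.683 in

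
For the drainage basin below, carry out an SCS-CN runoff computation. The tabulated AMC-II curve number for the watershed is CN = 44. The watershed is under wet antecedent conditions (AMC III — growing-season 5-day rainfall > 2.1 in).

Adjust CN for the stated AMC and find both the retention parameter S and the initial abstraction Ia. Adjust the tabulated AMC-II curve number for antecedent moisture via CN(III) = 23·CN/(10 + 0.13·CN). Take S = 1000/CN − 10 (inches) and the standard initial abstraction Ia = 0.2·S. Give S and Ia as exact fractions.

Adjust CN=44 to AMC III: 23·44/(10 + 0.13·44) → 1012 ÷ (393/25) = 25300/393 ≈ 64.377
Retention S: 1000/CN − 10 with CN=64.377 → S = 1400/253 ≈ 5.534 in
Ia = 0.2S: 0.2·5.534 = 1.107 in (exactly 280/253)

S = 1400/253 in ≈ 5.534 in; Ia = 280/253 in ≈ 1.107 in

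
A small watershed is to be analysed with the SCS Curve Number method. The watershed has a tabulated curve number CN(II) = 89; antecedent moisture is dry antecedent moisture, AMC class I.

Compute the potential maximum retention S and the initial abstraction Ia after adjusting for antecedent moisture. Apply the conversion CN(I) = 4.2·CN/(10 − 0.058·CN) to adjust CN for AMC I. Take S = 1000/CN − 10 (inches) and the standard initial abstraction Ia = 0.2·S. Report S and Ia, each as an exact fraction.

Dry (AMC I): CN(I) = 4.2·89/(10 − 0.058·89) = (1869/5)/(2419/500) = 186900/2419 ≈ 77.263
S = 1000/(186900/2419) − 10 = 5500/1869 in ≈ 2.943 in
Ia = 0.2S: 0.2·2.943 = 0.589 in (exactly 1100/1869)

S = 5500/1869 in ≈ 2.943 in; Ia = 1100/1869 in ≈ 0.589 in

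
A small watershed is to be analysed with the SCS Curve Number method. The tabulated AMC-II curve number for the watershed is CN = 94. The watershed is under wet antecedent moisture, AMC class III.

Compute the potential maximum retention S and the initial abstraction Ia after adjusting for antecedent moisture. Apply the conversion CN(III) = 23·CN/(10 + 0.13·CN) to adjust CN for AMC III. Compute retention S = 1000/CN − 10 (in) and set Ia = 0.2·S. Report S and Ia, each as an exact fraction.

Wet (AMC III): CN(III) = 23·94/(10 + 0.13·94) = 2162/(1111/50) = 108100/1111 ≈ 97.300
Retention S: 1000/CN − 10 with CN=97.300 → S = 300/1081 ≈ 0.278 in
Initial abstraction Ia = S/5 = (300/1081)/5 = 60/1081 ≈ 0.056 in

S = 300/1081 in ≈ 0.278 in; Ia = 60/1081 in ≈ 0.056 in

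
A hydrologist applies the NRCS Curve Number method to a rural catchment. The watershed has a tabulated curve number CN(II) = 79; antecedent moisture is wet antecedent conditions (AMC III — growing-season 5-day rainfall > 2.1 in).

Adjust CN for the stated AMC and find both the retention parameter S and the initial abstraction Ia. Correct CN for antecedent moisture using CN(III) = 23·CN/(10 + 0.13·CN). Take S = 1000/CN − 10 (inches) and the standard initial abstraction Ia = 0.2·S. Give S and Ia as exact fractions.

S = 2100/1817 in ≈ 1.156 in; Ia = 420/1817 in ≈ 0.231 in

CN(III) from CN(II)=79: (23·79)/(10 + 0.13·79) = 181700/2027 ≈ 89.640
Retention S: 1000/CN − 10 with CN=89.640 → S = 2100/1817 ≈ 1.156 in
Ia = 0.2·(2100/1817) = 420/1817 in ≈ 0.231 in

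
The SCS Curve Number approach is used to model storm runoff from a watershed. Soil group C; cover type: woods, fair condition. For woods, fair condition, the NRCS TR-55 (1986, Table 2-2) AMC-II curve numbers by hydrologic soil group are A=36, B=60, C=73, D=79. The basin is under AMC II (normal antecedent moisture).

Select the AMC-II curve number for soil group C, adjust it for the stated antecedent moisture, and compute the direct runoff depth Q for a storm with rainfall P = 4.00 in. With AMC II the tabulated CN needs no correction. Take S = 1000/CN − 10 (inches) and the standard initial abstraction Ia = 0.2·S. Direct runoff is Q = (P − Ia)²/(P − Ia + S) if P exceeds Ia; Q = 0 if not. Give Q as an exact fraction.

NRCS table: woods, fair condition, soil group C → CN(II) = 73
CN(II) = 73; AMC II needs no correction.
Max retention: S = 1000/73 − 10 = 270/73 in (≈ 3.699 in)
Initial abstraction Ia = S/5 = (270/73)/5 = 54/73 ≈ 0.740 in
P − Ia = 4.000 − 0.740 = 238/73 ≈ 3.260 in (> 0, runoff occurs)
Runoff Q = (P−Ia)²/(P−Ia+S) = (3.260)²/(3.260+3.699) = 14161/9271 ≈ 1.527 in

Q = 14161/9271 in ≈ 1.527 in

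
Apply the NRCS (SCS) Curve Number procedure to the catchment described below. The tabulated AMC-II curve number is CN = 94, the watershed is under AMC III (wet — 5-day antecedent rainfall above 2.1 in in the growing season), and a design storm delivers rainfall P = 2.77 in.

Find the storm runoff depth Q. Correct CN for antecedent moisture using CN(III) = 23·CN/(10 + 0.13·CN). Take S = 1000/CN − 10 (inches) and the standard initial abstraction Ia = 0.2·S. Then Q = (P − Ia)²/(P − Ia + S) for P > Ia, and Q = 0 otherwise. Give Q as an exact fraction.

Q = 86105272969/34963539700 in ≈ 2.463 in

Wet (AMC III): CN(III) = 23·94/(10 + 0.13·94) = 2162/(1111/50) = 108100/1111 ≈ 97.300
Retention S: 1000/CN − 10 with CN=97.300 → S = 300/1081 ≈ 0.278 in
Ia = 0.2S: 0.2·0.278 = 0.056 in (exactly 60/1081)
P − Ia = 2.770 − 0.056 = 293437/108100 ≈ 2.714 in (> 0, runoff occurs)
Runoff Q = (P−Ia)²/(P−Ia+S) = (2.714)²/(2.714+0.278) = 86105272969/34963539700 ≈ 2.463 in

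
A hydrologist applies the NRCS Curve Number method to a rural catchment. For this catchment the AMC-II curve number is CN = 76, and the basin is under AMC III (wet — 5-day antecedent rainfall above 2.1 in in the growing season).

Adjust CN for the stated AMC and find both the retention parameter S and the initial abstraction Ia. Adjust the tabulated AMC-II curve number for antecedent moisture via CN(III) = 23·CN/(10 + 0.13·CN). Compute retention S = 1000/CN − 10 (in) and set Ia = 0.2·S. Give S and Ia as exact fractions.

Adjust CN=76 to AMC III: 23·76/(10 + 0.13·76) → 1748 ÷ (497/25) = 43700/497 ≈ 87.928
Max retention: S = 1000/(43700/497) − 10 = 600/437 in (≈ 1.373 in)
Ia = 0.2·(600/437) = 120/437 in ≈ 0.275 in

S = 600/437 in ≈ 1.373 in; Ia = 120/437 in ≈ 0.275 in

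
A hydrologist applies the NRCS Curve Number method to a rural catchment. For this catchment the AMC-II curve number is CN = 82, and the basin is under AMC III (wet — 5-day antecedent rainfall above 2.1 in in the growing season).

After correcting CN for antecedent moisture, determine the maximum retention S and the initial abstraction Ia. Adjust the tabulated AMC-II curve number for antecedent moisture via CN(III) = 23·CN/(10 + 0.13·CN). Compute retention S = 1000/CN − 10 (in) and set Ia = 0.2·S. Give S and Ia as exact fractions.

S = 900/943 in ≈ 0.954 in; Ia = 180/943 in ≈ 0.191 in

Wet (AMC III): CN(III) = 23·82/(10 + 0.13·82) = 1886/(1033/50) = 94300/1033 ≈ 91.288
Max retention: S = 1000/(94300/1033) − 10 = 900/943 in (≈ 0.954 in)
Ia = 0.2·(900/943) = 180/943 in ≈ 0.191 in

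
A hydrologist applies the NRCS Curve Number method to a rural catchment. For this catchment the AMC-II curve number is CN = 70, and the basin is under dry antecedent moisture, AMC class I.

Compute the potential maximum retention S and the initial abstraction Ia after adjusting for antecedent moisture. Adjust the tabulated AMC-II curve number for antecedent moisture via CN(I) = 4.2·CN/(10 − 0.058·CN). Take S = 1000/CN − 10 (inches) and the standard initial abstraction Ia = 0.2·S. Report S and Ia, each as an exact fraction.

Dry (AMC I): CN(I) = 4.2·70/(10 − 0.058·70) = 294/(297/50) = 4900/99 ≈ 49.495
S = 1000/(4900/99) − 10 = 500/49 in ≈ 10.204 in
Initial abstraction Ia = S/5 = (500/49)/5 = 100/49 ≈ 2.041 in

S = 500/49 in ≈ 10.204 in; Ia = 100/49 in ≈ 2.041 in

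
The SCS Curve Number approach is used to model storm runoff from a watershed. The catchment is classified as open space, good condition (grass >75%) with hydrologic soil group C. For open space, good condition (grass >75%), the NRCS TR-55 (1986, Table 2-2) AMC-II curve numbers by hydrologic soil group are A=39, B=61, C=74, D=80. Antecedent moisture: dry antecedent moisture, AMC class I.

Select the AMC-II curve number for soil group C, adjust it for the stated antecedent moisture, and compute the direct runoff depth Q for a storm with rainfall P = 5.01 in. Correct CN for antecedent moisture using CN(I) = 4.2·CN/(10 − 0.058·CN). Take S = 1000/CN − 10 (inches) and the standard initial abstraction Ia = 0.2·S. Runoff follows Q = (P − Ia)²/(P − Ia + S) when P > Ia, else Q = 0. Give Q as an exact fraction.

Q = 67224562729/70650822900 in ≈ 0.952 in

NRCS table: open space, good condition (grass >75%), soil group C → CN(II) = 74
Adjust CN=74 to AMC I: 4.2·74/(10 − 0.058·74) → (1554/5) ÷ (1427/250) = 77700/1427 ≈ 54.450
Retention S: 1000/CN − 10 with CN=54.450 → S = 6500/777 ≈ 8.366 in
Ia = 0.2·(6500/777) = 1300/777 in ≈ 1.673 in
P − Ia = 5.010 − 1.673 = 259277/77700 ≈ 3.337 in (> 0, runoff occurs)
Runoff Q = (P−Ia)²/(P−Ia+S) = (3.337)²/(3.337+8.366) = 67224562729/70650822900 ≈ 0.952 in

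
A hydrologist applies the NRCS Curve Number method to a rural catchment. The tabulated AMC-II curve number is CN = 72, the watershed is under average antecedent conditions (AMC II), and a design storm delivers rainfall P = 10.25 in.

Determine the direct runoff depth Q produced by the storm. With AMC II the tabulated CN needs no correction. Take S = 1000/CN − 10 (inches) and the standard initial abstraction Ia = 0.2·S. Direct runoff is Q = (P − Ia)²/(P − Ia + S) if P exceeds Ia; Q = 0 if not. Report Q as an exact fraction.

CN(II) = 72; AMC II needs no correction.
S = 1000/72 − 10 = 35/9 in ≈ 3.889 in
Initial abstraction Ia = S/5 = (35/9)/5 = 7/9 ≈ 0.778 in
P − Ia = 10.250 − 0.778 = 341/36 ≈ 9.472 in (> 0, runoff occurs)
Q = (341/36)²/((341/36) + 35/9) = (116281/1296)/(481/36) = 116281/17316 in ≈ 6.715 in

Q = 116281/17316 in ≈ 6.715 in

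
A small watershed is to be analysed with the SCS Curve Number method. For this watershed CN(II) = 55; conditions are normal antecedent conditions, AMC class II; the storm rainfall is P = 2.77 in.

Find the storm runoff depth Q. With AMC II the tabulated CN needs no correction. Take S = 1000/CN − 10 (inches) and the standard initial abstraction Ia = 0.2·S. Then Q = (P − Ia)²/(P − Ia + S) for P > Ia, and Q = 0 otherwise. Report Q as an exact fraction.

Average conditions: CN = 55 (no AMC adjustment).
Max retention: S = 1000/55 − 10 = 90/11 in (≈ 8.182 in)
Ia = 0.2·(90/11) = 18/11 in ≈ 1.636 in
P − Ia = 2.770 − 1.636 = 1247/1100 ≈ 1.134 in (> 0, runoff occurs)
Q = (1247/1100)²/((1247/1100) + 90/11) = (1555009/1210000)/(10247/1100) = 1555009/11271700 in ≈ 0.138 in

Q = 1555009/11271700 in ≈ 0.138 in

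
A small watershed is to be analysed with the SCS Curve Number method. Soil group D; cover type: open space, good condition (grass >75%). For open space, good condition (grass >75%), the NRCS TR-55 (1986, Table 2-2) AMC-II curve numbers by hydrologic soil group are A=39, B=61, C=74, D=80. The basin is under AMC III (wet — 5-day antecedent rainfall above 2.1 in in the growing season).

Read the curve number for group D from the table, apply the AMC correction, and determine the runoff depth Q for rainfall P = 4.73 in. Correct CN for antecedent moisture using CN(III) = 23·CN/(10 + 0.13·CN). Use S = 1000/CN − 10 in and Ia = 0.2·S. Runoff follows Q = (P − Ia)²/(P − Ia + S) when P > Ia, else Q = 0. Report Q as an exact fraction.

Q = 107723641/29621700 in ≈ 3.637 in

NRCS table: open space, good condition (grass >75%), soil group D → CN(II) = 80
Wet (AMC III): CN(III) = 23·80/(10 + 0.13·80) = 1840/(102/5) = 4600/51 ≈ 90.196
Max retention: S = 1000/(4600/51) − 10 = 25/23 in (≈ 1.087 in)
Initial abstraction Ia = S/5 = (25/23)/5 = 5/23 ≈ 0.217 in
Since P=4.730 > Ia=0.217: effective rainfall P−Ia = 10379/2300 in
Q = (10379/2300)²/((10379/2300) + 25/23) = (107723641/5290000)/(12879/2300) = 107723641/29621700 in ≈ 3.637 in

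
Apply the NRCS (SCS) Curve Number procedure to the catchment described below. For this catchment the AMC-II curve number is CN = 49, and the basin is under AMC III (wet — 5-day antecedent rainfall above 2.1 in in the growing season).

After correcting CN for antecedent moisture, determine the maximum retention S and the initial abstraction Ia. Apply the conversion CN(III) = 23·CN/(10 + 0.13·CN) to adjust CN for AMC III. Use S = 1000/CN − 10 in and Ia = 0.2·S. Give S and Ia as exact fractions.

S = 5100/1127 in ≈ 4.525 in; Ia = 1020/1127 in ≈ 0.905 in

Adjust CN=49 to AMC III: 23·49/(10 + 0.13·49) → 1127 ÷ (1637/100) = 112700/1637 ≈ 68.845
Retention S: 1000/CN − 10 with CN=68.845 → S = 5100/1127 ≈ 4.525 in
Ia = 0.2S: 0.2·4.525 = 0.905 in (exactly 1020/1127)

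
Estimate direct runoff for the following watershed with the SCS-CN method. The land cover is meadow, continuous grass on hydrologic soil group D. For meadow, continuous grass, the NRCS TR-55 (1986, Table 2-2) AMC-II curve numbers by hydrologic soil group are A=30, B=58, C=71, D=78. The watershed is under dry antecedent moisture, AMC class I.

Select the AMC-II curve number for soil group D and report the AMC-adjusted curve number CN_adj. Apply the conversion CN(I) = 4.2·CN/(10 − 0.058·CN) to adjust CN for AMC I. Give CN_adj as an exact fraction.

CN_adj = 81900/1369 ≈ 59.825

NRCS table: meadow, continuous grass, soil group D → CN(II) = 78
Adjust CN=78 to AMC I: 4.2·78/(10 − 0.058·78) → (1638/5) ÷ (1369/250) = 81900/1369 ≈ 59.825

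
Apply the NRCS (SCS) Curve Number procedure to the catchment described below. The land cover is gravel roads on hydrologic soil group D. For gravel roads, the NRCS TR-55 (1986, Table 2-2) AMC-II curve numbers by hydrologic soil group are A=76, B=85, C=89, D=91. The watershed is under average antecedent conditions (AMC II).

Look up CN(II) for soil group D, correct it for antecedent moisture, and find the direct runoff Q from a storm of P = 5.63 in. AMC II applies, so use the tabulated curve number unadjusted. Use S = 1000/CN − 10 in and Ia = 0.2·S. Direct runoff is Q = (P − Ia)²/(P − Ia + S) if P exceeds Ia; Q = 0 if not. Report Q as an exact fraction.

NRCS table: gravel roads, soil group D → CN(II) = 91
CN(II) = 91; AMC II needs no correction.
Retention S: 1000/CN − 10 with CN=91.000 → S = 90/91 ≈ 0.989 in
Ia = 0.2·(90/91) = 18/91 in ≈ 0.198 in
Since P=5.630 > Ia=0.198: effective rainfall P−Ia = 49433/9100 in
Runoff Q = (P−Ia)²/(P−Ia+S) = (5.432)²/(5.432+0.989) = 2443621489/531740300 ≈ 4.596 in

Q = 2443621489/531740300 in ≈ 4.596 in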